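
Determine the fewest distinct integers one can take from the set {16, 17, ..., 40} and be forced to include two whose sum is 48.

18

A set avoiding the sum 48 can contain at most one of each pair {x, 48−x}, plus the 9 elements whose complement lies outside the range or equal to its own complement.
The integers 24, …, 40 (17 of them) are such a set: any two sum to at least 24+25 = 49 > 48.
By the pigeonhole principle, any 18th integer completes one of the 8 pairs, so 18 choices force a sum of 48.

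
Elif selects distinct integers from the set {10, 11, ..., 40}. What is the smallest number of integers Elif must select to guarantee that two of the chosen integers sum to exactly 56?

20

A set avoiding the sum 56 can contain at most one of each pair {x, 56−x}, plus the 7 elements whose complement lies outside the range or equal to its own complement.
The integers 10, …, 28 (19 of them) are such a set: any two sum to at least 10+11 = 21 and at most 27+28 = 55 < 56.
By the pigeonhole principle, any 20th integer completes one of the 12 pairs, so 20 choices force a sum of 56.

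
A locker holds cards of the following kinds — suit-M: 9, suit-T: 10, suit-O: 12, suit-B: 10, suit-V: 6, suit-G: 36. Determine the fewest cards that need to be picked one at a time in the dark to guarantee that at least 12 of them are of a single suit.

Pigeonhole: the 6 suits are the holes; the cards drawn are the pigeons.
To avoid 12 of any one suit, the worst case takes at most 11 of each suit, or every card of a suit that has fewer than 11.
That gives 9 + 10 + 11 + 10 + 6 + 11 = 57 cards with no suit reaching 12.
The next card forces some suit to 12, so 57 + 1 = 58.

58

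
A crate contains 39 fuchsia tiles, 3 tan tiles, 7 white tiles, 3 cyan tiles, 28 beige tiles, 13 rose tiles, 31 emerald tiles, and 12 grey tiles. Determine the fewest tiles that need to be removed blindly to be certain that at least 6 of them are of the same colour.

An adversary could hand out at most 5 tiles per colour (tan, cyan run out sooner): 5 + 3 + 5 + 3 + 5 + 5 + 5 + 5 = 36 tiles and still no colour has 6.
One more tile lands in a colour already at 5, so 37 draws are enough and 36 are not.

37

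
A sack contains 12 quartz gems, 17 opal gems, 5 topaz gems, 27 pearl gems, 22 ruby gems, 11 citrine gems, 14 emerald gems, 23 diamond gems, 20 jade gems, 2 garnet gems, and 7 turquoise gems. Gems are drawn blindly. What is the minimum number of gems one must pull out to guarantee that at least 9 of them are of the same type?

79

The 11 types are the holes; the gems drawn are the pigeons.
To avoid 9 of any one type, the worst case takes at most 8 of each type, or every gem of a type that has fewer than 8.
That gives 8 + 8 + 5 + 8 + 8 + 8 + 8 + 8 + 8 + 2 + 7 = 78 gems with no type reaching 9.
The next gem forces some type to 9, so 78 + 1 = 79.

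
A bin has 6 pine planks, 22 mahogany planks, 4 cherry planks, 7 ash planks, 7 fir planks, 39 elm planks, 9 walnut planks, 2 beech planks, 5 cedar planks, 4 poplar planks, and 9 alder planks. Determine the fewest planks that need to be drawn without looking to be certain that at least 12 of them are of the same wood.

By pigeonhole, the 11 woods are the holes; the planks drawn are the pigeons.
To avoid 12 of any one wood, the worst case takes at most 11 of each wood, or every plank of a wood that has fewer than 11.
That gives 6 + 11 + 4 + 7 + 7 + 11 + 9 + 2 + 5 + 4 + 9 = 75 planks with no wood reaching 12.
The next plank forces some wood to 12, so 75 + 1 = 76.

76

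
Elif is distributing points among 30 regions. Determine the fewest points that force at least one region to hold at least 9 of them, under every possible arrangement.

241

With 240 points one could put exactly 8 in each of the 30 regions, and no region would reach 9.
One more point must land in a region that already has 8, giving it 9.
So 30 × 8 + 1 = 241 points are required.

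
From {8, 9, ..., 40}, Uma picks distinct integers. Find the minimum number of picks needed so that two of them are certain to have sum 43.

A set avoiding the sum 43 can contain at most one of each pair {x, 43−x}, plus the 5 elements whose complement lies outside the range.
The integers 22, …, 40 (19 of them) are such a set: any two sum to at least 22+23 = 45 > 43.
Pigeonhole: any 20th integer completes one of the 14 pairs, so 20 choices force a sum of 43.

20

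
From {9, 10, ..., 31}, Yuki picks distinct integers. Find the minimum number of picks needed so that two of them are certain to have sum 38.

14

Two chosen integers sum to 38 exactly when both halves of some pair {x, 38−x} with 9 ≤ x ≤ 38−x ≤ 29 are chosen — 10 such pairs.
The remaining 3 elements (those with no distinct partner in range) can never complete a 38-sum, so the worst case takes all of them and one from each pair: 3 + 10 = 13.
The 14th integer has to be the second member of some pair, so 13 + 1 = 14.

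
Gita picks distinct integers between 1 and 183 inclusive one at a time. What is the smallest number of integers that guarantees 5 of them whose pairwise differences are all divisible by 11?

Integers whose pairwise differences are multiples of 11 are exactly those sharing a remainder mod 11. By the pigeonhole principle, the 11 residue classes mod 11 are the pigeonholes.
With 44 integers one could put 4 in each residue class and have no class reach 5.
The 45th integer pushes some class to 5, so 11·4 + 1 = 45.

45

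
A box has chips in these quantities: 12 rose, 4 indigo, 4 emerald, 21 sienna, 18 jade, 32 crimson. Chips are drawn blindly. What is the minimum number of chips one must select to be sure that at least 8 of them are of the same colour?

37

An adversary could hand out at most 7 chips per colour (indigo, emerald run out sooner): 7 + 4 + 4 + 7 + 7 + 7 = 36 chips and still no colour has 8.
One more chip lands in a colour already at 7, so 37 draws are enough and 36 are not.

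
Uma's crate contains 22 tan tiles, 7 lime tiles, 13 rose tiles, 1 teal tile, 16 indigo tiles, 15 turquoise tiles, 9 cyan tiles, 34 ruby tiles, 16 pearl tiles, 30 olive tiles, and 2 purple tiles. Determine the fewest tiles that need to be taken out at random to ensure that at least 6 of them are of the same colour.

49

By pigeonhole, the 11 colours are the holes; the tiles drawn are the pigeons.
To avoid 6 of any one colour, the worst case takes at most 5 of each colour, or every tile of a colour that has fewer than 5.
That gives 5 + 5 + 5 + 1 + 5 + 5 + 5 + 5 + 5 + 5 + 2 = 48 tiles with no colour reaching 6.
The next tile forces some colour to 6, so 48 + 1 = 49.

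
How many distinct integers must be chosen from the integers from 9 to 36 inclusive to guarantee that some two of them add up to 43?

A set avoiding the sum 43 can contain at most one of each pair {x, 43−x}, plus the 2 elements whose complement lies outside the range.
The integers 22, …, 36 (15 of them) are such a set: any two sum to at least 22+23 = 45 > 43.
Any 16th integer completes one of the 13 pairs, so 16 choices force a sum of 43.

16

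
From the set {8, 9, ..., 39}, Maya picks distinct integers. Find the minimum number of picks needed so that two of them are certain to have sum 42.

Two chosen integers sum to 42 exactly when both halves of some pair {x, 42−x} with 8 ≤ x ≤ 42−x ≤ 34 are chosen — 13 such pairs.
The remaining 6 elements (those with no distinct partner in range) can never complete a 42-sum, so the worst case takes all of them and one from each pair: 6 + 13 = 19.
By the pigeonhole principle, the 20th integer has to be the second member of some pair, so 19 + 1 = 20.

20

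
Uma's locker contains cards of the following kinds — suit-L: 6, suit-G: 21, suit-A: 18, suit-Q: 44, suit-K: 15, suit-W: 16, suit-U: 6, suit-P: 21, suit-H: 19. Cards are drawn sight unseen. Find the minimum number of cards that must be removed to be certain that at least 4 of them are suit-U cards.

164

In the worst case for collecting suit-U cards, every non-suit-U card comes out first.
There are 6 + 21 + 18 + 44 + 15 + 16 + 21 + 19 = 160 non-suit-U cards altogether.
After those, each further card must be suit-U, so 160 + 4 = 164 draws guarantee 4 suit-U cards.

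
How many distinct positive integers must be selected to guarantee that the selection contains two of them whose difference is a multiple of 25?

26

Integers whose pairwise differences are multiples of 25 are exactly those sharing a remainder mod 25. The 25 residue classes mod 25 are the pigeonholes.
With 25 integers one could put 1 in each residue class and have no class reach 2.
The 26th integer pushes some class to 2, so 25·1 + 1 = 26.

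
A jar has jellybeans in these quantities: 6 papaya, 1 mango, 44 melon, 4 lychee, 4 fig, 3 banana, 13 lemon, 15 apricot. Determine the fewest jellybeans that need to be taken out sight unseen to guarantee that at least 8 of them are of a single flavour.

40

An adversary could hand out at most 7 jellybeans per flavour (5 flavours run out sooner): 6 + 1 + 7 + 4 + 4 + 3 + 7 + 7 = 39 jellybeans and still no flavour has 8.
One more jellybean lands in a flavour already at 7, so 40 draws are enough and 39 are not.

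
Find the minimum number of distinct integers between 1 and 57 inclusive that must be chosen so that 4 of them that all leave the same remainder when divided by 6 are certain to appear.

The 6 residue classes mod 6 are the pigeonholes.
With 18 integers one could put 3 in each residue class and have no class reach 4.
The 19th integer pushes some class to 4, so 6·3 + 1 = 19.

19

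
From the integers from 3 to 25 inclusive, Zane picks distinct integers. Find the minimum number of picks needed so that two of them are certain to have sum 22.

Two chosen integers sum to 22 exactly when both halves of some pair {x, 22−x} with 3 ≤ x ≤ 22−x ≤ 19 are chosen — 8 such pairs.
The remaining 7 elements (those with no distinct partner in range) can never complete a 22-sum, so the worst case takes all of them and one from each pair: 7 + 8 = 15.
By the pigeonhole principle, the 16th integer has to be the second member of some pair, so 15 + 1 = 16.

16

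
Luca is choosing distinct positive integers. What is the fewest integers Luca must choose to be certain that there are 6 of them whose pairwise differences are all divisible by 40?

201

Integers whose pairwise differences are multiples of 40 are exactly those sharing a remainder mod 40. Pigeonhole: the 40 residue classes mod 40 are the pigeonholes.
With 200 integers one could put 5 in each residue class and have no class reach 6.
The 201st integer pushes some class to 6, so 40·5 + 1 = 201.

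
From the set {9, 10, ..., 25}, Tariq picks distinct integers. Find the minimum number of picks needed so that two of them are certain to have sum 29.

A set avoiding the sum 29 can contain at most one of each pair {x, 29−x}, plus the 5 elements whose complement lies outside the range.
The integers 15, …, 25 (11 of them) are such a set: any two sum to at least 15+16 = 31 > 29.
Pigeonhole: any 12th integer completes one of the 6 pairs, so 12 choices force a sum of 29.

12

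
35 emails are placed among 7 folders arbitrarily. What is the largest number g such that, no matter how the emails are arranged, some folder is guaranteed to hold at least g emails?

5

The 7 folders are the holes and the 35 emails are the pigeons.
If every folder held at most 4 emails, the total would be at most 7 × 4 = 28, which is less than 35.
So some folder holds at least ⌈35/7⌉ = 5 emails.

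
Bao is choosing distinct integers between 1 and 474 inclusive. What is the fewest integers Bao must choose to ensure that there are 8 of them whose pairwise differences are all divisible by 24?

169

Integers whose pairwise differences are multiples of 24 are exactly those sharing a remainder mod 24. The 24 residue classes mod 24 are the pigeonholes.
With 168 integers one could put 7 in each residue class and have no class reach 8.
The 169th integer pushes some class to 8, so 24·7 + 1 = 169.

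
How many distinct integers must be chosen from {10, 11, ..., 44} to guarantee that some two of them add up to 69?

A set avoiding the sum 69 can contain at most one of each pair {x, 69−x}, plus the 15 elements whose complement lies outside the range.
The integers 10, …, 34 (25 of them) are such a set: any two sum to at least 10+11 = 21 and at most 33+34 = 67 < 69.
Any 26th integer completes one of the 10 pairs, so 26 choices force a sum of 69.

26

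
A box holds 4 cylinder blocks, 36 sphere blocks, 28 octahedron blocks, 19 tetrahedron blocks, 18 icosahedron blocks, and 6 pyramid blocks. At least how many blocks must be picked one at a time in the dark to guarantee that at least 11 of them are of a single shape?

Put each drawn block into a box by shape. The largest draw with every box below 11 takes min(count, 10) from each shape; shapes with fewer than 10 contribute all they have.
Σ min(cᵢ, 10) = 4 + 10 + 10 + 10 + 10 + 6 = 50.
Draw number 50 + 1 = 51 must push one box to 11.

51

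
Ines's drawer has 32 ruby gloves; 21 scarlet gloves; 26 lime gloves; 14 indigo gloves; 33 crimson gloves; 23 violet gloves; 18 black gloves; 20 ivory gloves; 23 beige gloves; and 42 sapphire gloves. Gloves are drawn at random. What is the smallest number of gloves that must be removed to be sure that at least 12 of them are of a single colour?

111

The 10 colours are the holes; the gloves drawn are the pigeons.
To avoid 12 of any one colour, the worst case takes at most 11 of each colour.
That gives 11 + 11 + 11 + 11 + 11 + 11 + 11 + 11 + 11 + 11 = 110 gloves with no colour reaching 12.
The next glove forces some colour to 12, so 110 + 1 = 111.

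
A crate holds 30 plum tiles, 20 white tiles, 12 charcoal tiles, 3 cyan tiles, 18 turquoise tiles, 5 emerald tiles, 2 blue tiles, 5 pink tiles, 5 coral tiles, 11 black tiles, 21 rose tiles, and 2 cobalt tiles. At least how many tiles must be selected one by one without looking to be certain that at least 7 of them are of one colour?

59

An adversary could hand out at most 6 tiles per colour (6 colours run out sooner): 6 + 6 + 6 + 3 + 6 + 5 + 2 + 5 + 5 + 6 + 6 + 2 = 58 tiles and still no colour has 7.
Pigeonhole: one more tile lands in a colour already at 6, so 59 draws are enough and 58 are not.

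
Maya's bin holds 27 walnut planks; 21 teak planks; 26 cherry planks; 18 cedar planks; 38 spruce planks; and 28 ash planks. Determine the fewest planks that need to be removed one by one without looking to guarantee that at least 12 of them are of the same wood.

By pigeonhole, the 6 woods are the holes; the planks drawn are the pigeons.
To avoid 12 of any one wood, the worst case takes at most 11 of each wood.
That gives 11 + 11 + 11 + 11 + 11 + 11 = 66 planks with no wood reaching 12.
The next plank forces some wood to 12, so 66 + 1 = 67.

67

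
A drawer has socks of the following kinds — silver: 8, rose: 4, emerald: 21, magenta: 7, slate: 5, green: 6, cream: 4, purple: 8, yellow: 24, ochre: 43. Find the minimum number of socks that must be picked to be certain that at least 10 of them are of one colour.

70

An adversary could hand out at most 9 socks per colour (7 colours run out sooner): 8 + 4 + 9 + 7 + 5 + 6 + 4 + 8 + 9 + 9 = 69 socks and still no colour has 10.
By pigeonhole, one more sock lands in a colour already at 9, so 70 draws are enough and 69 are not.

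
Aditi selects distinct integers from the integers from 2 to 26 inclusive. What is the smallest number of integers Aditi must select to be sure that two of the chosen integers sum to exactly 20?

18

Two chosen integers sum to 20 exactly when both halves of some pair {x, 20−x} with 2 ≤ x ≤ 20−x ≤ 18 are chosen — 8 such pairs.
The remaining 9 elements (those with no distinct partner in range) can never complete a 20-sum, so the worst case takes all of them and one from each pair: 9 + 8 = 17.
Pigeonhole: the 18th integer has to be the second member of some pair, so 17 + 1 = 18.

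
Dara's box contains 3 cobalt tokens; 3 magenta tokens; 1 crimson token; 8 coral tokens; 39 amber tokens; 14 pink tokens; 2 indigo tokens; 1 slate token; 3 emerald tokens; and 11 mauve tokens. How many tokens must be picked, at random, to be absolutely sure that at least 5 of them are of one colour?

Pigeonhole: put each drawn token into a box by colour. The largest draw with every box below 5 takes min(count, 4) from each colour; colours with fewer than 4 contribute all they have.
Σ min(cᵢ, 4) = 3 + 3 + 1 + 4 + 4 + 4 + 2 + 1 + 3 + 4 = 29.
Draw number 29 + 1 = 30 must push one box to 5.

30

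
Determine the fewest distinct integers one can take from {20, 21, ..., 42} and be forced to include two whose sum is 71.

A set avoiding the sum 71 can contain at most one of each pair {x, 71−x}, plus the 9 elements whose complement lies outside the range.
The integers 20, …, 35 (16 of them) are such a set: any two sum to at least 20+21 = 41 and at most 34+35 = 69 < 71.
By the pigeonhole principle, any 17th integer completes one of the 7 pairs, so 17 choices force a sum of 71.

17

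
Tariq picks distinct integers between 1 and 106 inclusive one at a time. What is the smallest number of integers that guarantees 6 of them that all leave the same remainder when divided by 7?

36

The 7 residue classes mod 7 are the pigeonholes.
With 35 integers one could put 5 in each residue class and have no class reach 6.
The 36th integer pushes some class to 6, so 7·5 + 1 = 36.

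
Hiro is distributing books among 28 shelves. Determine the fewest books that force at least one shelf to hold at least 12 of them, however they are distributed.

With 308 books one could put exactly 11 in each of the 28 shelves, and no shelf would reach 12.
One more book must land in a shelf that already has 11, giving it 12.
So 28 × 11 + 1 = 309 books are required.

309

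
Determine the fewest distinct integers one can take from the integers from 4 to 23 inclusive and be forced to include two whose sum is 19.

15

Group the elements by complementary pair {x, 19−x}: {4,15}, {5,14}, {6,13}, …, giving 6 two-element pairs and 8 integers whose partner 19−x falls outside [4,23].
Treating each of those 14 groups as a pigeonhole, one can pick one integer per group — 14 integers — with no two summing to 19.
The 15th integer lands in an occupied pair, forcing a sum of 19.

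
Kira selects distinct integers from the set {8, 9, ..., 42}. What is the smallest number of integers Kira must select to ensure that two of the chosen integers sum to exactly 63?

Two chosen integers sum to 63 exactly when both halves of some pair {x, 63−x} with 21 ≤ x ≤ 63−x ≤ 42 are chosen — 11 such pairs.
The remaining 13 elements (those with no distinct partner in range) can never complete a 63-sum, so the worst case takes all of them and one from each pair: 13 + 11 = 24.
The 25th integer has to be the second member of some pair, so 24 + 1 = 25.

25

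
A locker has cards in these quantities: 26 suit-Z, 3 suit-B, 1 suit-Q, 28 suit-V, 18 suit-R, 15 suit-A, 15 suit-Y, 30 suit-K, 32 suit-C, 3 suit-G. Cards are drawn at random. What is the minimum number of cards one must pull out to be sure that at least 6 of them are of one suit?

An adversary could hand out at most 5 cards per suit (suit-B, suit-Q, suit-G run out sooner): 5 + 3 + 1 + 5 + 5 + 5 + 5 + 5 + 5 + 3 = 42 cards and still no suit has 6.
Pigeonhole: one more card lands in a suit already at 5, so 43 draws are enough and 42 are not.

43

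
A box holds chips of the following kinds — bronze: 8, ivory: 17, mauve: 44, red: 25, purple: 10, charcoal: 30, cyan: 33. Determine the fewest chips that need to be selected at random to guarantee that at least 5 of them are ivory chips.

In the worst case for collecting ivory chips, every non-ivory chip comes out first.
There are 8 + 44 + 25 + 10 + 30 + 33 = 150 non-ivory chips altogether.
After those, each further chip must be ivory, so 150 + 5 = 155 draws guarantee 5 ivory chips.

155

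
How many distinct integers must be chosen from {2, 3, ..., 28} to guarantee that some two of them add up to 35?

Group the elements by complementary pair {x, 35−x}: {7,28}, {8,27}, {9,26}, …, giving 11 two-element pairs and 5 integers whose partner 35−x falls outside [2,28].
By the pigeonhole principle, treating each of those 16 groups as a pigeonhole, one can pick one integer per group — 16 integers — with no two summing to 35.
The 17th integer lands in an occupied pair, forcing a sum of 35.

17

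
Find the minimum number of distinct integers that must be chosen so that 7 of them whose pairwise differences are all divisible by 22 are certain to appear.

133

Integers whose pairwise differences are multiples of 22 are exactly those sharing a remainder mod 22. By the pigeonhole principle, the 22 residue classes mod 22 are the pigeonholes.
With 132 integers one could put 6 in each residue class and have no class reach 7.
The 133rd integer pushes some class to 7, so 22·6 + 1 = 133.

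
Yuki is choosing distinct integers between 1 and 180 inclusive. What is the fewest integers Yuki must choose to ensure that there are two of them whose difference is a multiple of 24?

25

Integers whose pairwise differences are multiples of 24 are exactly those sharing a remainder mod 24. By pigeonhole, the 24 residue classes mod 24 are the pigeonholes.
With 24 integers one could put 1 in each residue class and have no class reach 2.
The 25th integer pushes some class to 2, so 24·1 + 1 = 25.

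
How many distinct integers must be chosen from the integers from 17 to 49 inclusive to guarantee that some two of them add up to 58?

22

A set avoiding the sum 58 can contain at most one of each pair {x, 58−x}, plus the 9 elements whose complement lies outside the range or equal to its own complement.
The integers 29, …, 49 (21 of them) are such a set: any two sum to at least 29+30 = 59 > 58.
By pigeonhole, any 22nd integer completes one of the 12 pairs, so 22 choices force a sum of 58.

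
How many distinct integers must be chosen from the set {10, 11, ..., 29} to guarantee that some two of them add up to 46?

A set avoiding the sum 46 can contain at most one of each pair {x, 46−x}, plus the 8 elements whose complement lies outside the range or equal to its own complement.
The integers 10, …, 23 (14 of them) are such a set: any two sum to at least 10+11 = 21 and at most 22+23 = 45 < 46.
By pigeonhole, any 15th integer completes one of the 6 pairs, so 15 choices force a sum of 46.

15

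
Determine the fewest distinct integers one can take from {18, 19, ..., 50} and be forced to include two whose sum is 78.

23

Two chosen integers sum to 78 exactly when both halves of some pair {x, 78−x} with 28 ≤ x ≤ 78−x ≤ 50 are chosen — 11 such pairs.
The remaining 11 elements (those with no distinct partner in range) can never complete a 78-sum, so the worst case takes all of them and one from each pair: 11 + 11 = 22.
The 23rd integer has to be the second member of some pair, so 22 + 1 = 23.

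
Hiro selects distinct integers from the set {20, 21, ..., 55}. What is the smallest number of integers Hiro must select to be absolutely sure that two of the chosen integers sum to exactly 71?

21

Two chosen integers sum to 71 exactly when both halves of some pair {x, 71−x} with 20 ≤ x ≤ 71−x ≤ 51 are chosen — 16 such pairs.
The remaining 4 elements (those with no distinct partner in range) can never complete a 71-sum, so the worst case takes all of them and one from each pair: 4 + 16 = 20.
The 21st integer has to be the second member of some pair, so 20 + 1 = 21.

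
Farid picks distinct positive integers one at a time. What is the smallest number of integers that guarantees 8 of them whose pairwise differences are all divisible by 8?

57

Integers whose pairwise differences are multiples of 8 are exactly those sharing a remainder mod 8. By pigeonhole, the 8 residue classes mod 8 are the pigeonholes.
With 56 integers one could put 7 in each residue class and have no class reach 8.
The 57th integer pushes some class to 8, so 8·7 + 1 = 57.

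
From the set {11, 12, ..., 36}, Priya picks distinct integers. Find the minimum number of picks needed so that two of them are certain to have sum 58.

Two chosen integers sum to 58 exactly when both halves of some pair {x, 58−x} with 22 ≤ x ≤ 58−x ≤ 36 are chosen — 7 such pairs.
The remaining 12 elements (those with no distinct partner in range) can never complete a 58-sum, so the worst case takes all of them and one from each pair: 12 + 7 = 19.
By pigeonhole, the 20th integer has to be the second member of some pair, so 19 + 1 = 20.

20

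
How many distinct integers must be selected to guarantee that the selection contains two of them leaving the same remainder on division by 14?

The 14 residue classes mod 14 are the pigeonholes.
With 14 integers one could put 1 in each residue class and have no class reach 2.
The 15th integer pushes some class to 2, so 14·1 + 1 = 15.

15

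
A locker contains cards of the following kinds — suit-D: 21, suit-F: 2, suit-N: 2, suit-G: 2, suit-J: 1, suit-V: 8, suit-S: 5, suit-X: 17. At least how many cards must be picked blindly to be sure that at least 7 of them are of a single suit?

31

An adversary could hand out at most 6 cards per suit (5 suits run out sooner): 6 + 2 + 2 + 2 + 1 + 6 + 5 + 6 = 30 cards and still no suit has 7.
One more card lands in a suit already at 6, so 31 draws are enough and 30 are not.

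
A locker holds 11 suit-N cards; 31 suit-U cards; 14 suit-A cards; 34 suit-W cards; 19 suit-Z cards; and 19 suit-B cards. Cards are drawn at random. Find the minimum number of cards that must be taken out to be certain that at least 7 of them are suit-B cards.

In the worst case for collecting suit-B cards, every non-suit-B card comes out first.
There are 11 + 31 + 14 + 34 + 19 = 109 non-suit-B cards altogether.
After those, each further card must be suit-B, so 109 + 7 = 116 draws guarantee 7 suit-B cards.

116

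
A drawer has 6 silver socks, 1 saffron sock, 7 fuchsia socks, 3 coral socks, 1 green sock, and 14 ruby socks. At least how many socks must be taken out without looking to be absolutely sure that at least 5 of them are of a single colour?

An adversary could hand out at most 4 socks per colour (saffron, coral, green run out sooner): 4 + 1 + 4 + 3 + 1 + 4 = 17 socks and still no colour has 5.
One more sock lands in a colour already at 4, so 18 draws are enough and 17 are not.

18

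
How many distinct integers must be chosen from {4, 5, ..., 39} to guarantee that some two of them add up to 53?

A set avoiding the sum 53 can contain at most one of each pair {x, 53−x}, plus the 10 elements whose complement lies outside the range.
The integers 4, …, 26 (23 of them) are such a set: any two sum to at least 4+5 = 9 and at most 25+26 = 51 < 53.
By the pigeonhole principle, any 24th integer completes one of the 13 pairs, so 24 choices force a sum of 53.

24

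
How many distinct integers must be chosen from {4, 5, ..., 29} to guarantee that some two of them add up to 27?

17

A set avoiding the sum 27 can contain at most one of each pair {x, 27−x}, plus the 6 elements whose complement lies outside the range.
The integers 14, …, 29 (16 of them) are such a set: any two sum to at least 14+15 = 29 > 27.
Any 17th integer completes one of the 10 pairs, so 17 choices force a sum of 27.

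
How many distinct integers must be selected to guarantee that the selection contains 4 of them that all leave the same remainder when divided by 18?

Pigeonhole: the 18 residue classes mod 18 are the pigeonholes.
With 54 integers one could put 3 in each residue class and have no class reach 4.
The 55th integer pushes some class to 4, so 18·3 + 1 = 55.

55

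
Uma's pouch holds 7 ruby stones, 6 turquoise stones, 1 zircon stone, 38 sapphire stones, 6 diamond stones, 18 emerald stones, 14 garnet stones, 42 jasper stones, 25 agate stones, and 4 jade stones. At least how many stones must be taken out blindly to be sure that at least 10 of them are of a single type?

70

An adversary could hand out at most 9 stones per type (5 types run out sooner): 7 + 6 + 1 + 9 + 6 + 9 + 9 + 9 + 9 + 4 = 69 stones and still no type has 10.
By the pigeonhole principle, one more stone lands in a type already at 9, so 70 draws are enough and 69 are not.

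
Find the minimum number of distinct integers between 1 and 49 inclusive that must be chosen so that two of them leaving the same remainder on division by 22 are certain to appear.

23

By the pigeonhole principle, the 22 residue classes mod 22 are the pigeonholes.
With 22 integers one could put 1 in each residue class and have no class reach 2.
The 23rd integer pushes some class to 2, so 22·1 + 1 = 23.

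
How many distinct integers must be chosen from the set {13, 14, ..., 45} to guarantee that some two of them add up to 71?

A set avoiding the sum 71 can contain at most one of each pair {x, 71−x}, plus the 13 elements whose complement lies outside the range.
The integers 13, …, 35 (23 of them) are such a set: any two sum to at least 13+14 = 27 and at most 34+35 = 69 < 71.
By pigeonhole, any 24th integer completes one of the 10 pairs, so 24 choices force a sum of 71.

24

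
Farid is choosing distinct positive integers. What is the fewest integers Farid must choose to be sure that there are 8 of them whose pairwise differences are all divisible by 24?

169

Integers whose pairwise differences are multiples of 24 are exactly those sharing a remainder mod 24. By the pigeonhole principle, the 24 residue classes mod 24 are the pigeonholes.
With 168 integers one could put 7 in each residue class and have no class reach 8.
The 169th integer pushes some class to 8, so 24·7 + 1 = 169.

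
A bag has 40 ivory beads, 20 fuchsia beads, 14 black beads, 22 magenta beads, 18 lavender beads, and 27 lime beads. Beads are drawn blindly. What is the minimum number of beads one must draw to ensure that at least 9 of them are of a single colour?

By pigeonhole, put each drawn bead into a box by colour. The largest draw with every box below 9 takes min(count, 8) from each colour.
Σ min(cᵢ, 8) = 8 + 8 + 8 + 8 + 8 + 8 = 48.
Draw number 48 + 1 = 49 must push one box to 9.

49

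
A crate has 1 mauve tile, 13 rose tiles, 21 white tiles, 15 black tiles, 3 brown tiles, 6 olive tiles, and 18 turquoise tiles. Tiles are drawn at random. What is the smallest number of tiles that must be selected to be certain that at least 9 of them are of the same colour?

43

By the pigeonhole principle, the 7 colours are the holes; the tiles drawn are the pigeons.
To avoid 9 of any one colour, the worst case takes at most 8 of each colour, or every tile of a colour that has fewer than 8.
That gives 1 + 8 + 8 + 8 + 3 + 6 + 8 = 42 tiles with no colour reaching 9.
The next tile forces some colour to 9, so 42 + 1 = 43.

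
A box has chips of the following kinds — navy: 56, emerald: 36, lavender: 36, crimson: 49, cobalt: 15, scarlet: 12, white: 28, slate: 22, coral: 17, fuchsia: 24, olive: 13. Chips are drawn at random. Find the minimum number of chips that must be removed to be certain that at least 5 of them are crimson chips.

264

In the worst case for collecting crimson chips, every non-crimson chip comes out first.
There are 56 + 36 + 36 + 15 + 12 + 28 + 22 + 17 + 24 + 13 = 259 non-crimson chips altogether.
After those, each further chip must be crimson, so 259 + 5 = 264 draws guarantee 5 crimson chips.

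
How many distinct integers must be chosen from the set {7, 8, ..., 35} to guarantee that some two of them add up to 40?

17

Group the elements by complementary pair {x, 40−x}: {7,33}, {8,32}, {9,31}, …, giving 13 two-element pairs, the single value 20 (it cannot pair with itself since the integers are distinct), and 2 integers whose partner 40−x falls outside [7,35].
By the pigeonhole principle, treating each of those 16 groups as a pigeonhole, one can pick one integer per group — 16 integers — with no two summing to 40.
The 17th integer lands in an occupied pair, forcing a sum of 40.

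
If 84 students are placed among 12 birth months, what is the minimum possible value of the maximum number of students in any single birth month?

By pigeonhole, the 12 birth months are the holes and the 84 students are the pigeons.
If every birth month held at most 6 students, the total would be at most 12 × 6 = 72, which is less than 84.
So some birth month holds at least ⌈84/12⌉ = 7 students.

7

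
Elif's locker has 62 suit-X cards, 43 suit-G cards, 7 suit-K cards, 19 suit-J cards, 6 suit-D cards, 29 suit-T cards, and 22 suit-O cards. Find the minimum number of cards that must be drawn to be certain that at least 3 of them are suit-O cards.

169

In the worst case for collecting suit-O cards, every non-suit-O card comes out first.
There are 62 + 43 + 7 + 19 + 6 + 29 = 166 non-suit-O cards altogether.
After those, each further card must be suit-O, so 166 + 3 = 169 draws guarantee 3 suit-O cards.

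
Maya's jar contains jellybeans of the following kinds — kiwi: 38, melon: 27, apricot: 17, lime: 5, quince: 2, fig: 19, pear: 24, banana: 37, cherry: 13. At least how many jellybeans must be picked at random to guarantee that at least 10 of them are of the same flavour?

An adversary could hand out at most 9 jellybeans per flavour (lime, quince run out sooner): 9 + 9 + 9 + 5 + 2 + 9 + 9 + 9 + 9 = 70 jellybeans and still no flavour has 10.
By pigeonhole, one more jellybean lands in a flavour already at 9, so 71 draws are enough and 70 are not.

71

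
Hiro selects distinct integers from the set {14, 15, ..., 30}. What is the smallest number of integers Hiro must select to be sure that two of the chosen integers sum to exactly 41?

11

Group the elements by complementary pair {x, 41−x}: {14,27}, {15,26}, {16,25}, …, giving 7 two-element pairs and 3 integers whose partner 41−x falls outside [14,30].
By the pigeonhole principle, treating each of those 10 groups as a pigeonhole, one can pick one integer per group — 10 integers — with no two summing to 41.
The 11th integer lands in an occupied pair, forcing a sum of 41.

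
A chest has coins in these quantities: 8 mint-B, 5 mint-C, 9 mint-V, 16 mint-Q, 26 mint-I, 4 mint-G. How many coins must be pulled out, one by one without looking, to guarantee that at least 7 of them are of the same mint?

34

Pigeonhole: put each drawn coin into a box by mint. The largest draw with every box below 7 takes min(count, 6) from each mint; mints with fewer than 6 contribute all they have.
Σ min(cᵢ, 6) = 6 + 5 + 6 + 6 + 6 + 4 = 33.
Draw number 33 + 1 = 34 must push one box to 7.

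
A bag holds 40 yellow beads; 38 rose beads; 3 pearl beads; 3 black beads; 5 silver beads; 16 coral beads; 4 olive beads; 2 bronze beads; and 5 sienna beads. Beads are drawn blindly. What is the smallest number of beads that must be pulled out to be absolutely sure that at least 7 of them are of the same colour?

41

By the pigeonhole principle, the 9 colours are the holes; the beads drawn are the pigeons.
To avoid 7 of any one colour, the worst case takes at most 6 of each colour, or every bead of a colour that has fewer than 6.
That gives 6 + 6 + 3 + 3 + 5 + 6 + 4 + 2 + 5 = 40 beads with no colour reaching 7.
The next bead forces some colour to 7, so 40 + 1 = 41.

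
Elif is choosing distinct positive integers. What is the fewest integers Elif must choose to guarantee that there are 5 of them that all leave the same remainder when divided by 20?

81

The 20 residue classes mod 20 are the pigeonholes.
With 80 integers one could put 4 in each residue class and have no class reach 5.
The 81st integer pushes some class to 5, so 20·4 + 1 = 81.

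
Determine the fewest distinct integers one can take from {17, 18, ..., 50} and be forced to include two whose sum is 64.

20

A set avoiding the sum 64 can contain at most one of each pair {x, 64−x}, plus the 4 elements whose complement lies outside the range or equal to its own complement.
The integers 32, …, 50 (19 of them) are such a set: any two sum to at least 32+33 = 65 > 64.
Any 20th integer completes one of the 15 pairs, so 20 choices force a sum of 64.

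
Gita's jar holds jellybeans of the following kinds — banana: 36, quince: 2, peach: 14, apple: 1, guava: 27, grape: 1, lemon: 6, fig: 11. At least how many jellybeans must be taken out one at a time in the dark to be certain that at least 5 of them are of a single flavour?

Put each drawn jellybean into a box by flavour. The largest draw with every box below 5 takes min(count, 4) from each flavour; flavours with fewer than 4 contribute all they have.
Σ min(cᵢ, 4) = 4 + 2 + 4 + 1 + 4 + 1 + 4 + 4 = 24.
Draw number 24 + 1 = 25 must push one box to 5.

25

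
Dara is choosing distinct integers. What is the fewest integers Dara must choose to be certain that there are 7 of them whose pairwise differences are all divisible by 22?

133

Integers whose pairwise differences are multiples of 22 are exactly those sharing a remainder mod 22. The 22 residue classes mod 22 are the pigeonholes.
With 132 integers one could put 6 in each residue class and have no class reach 7.
The 133rd integer pushes some class to 7, so 22·6 + 1 = 133.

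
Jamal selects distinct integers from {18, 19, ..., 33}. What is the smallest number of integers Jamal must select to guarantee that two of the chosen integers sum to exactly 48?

11

Group the elements by complementary pair {x, 48−x}: {18,30}, {19,29}, {20,28}, …, giving 6 two-element pairs, the single value 24 (it cannot pair with itself since the integers are distinct), and 3 integers whose partner 48−x falls outside [18,33].
Treating each of those 10 groups as a pigeonhole, one can pick one integer per group — 10 integers — with no two summing to 48.
The 11th integer lands in an occupied pair, forcing a sum of 48.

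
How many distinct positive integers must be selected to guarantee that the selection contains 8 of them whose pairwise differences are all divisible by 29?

204

Integers whose pairwise differences are multiples of 29 are exactly those sharing a remainder mod 29. Pigeonhole: the 29 residue classes mod 29 are the pigeonholes.
With 203 integers one could put 7 in each residue class and have no class reach 8.
The 204th integer pushes some class to 8, so 29·7 + 1 = 204.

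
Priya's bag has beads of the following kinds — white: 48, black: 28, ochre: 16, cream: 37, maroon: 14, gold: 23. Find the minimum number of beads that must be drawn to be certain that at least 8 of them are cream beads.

In the worst case for collecting cream beads, every non-cream bead comes out first.
There are 48 + 28 + 16 + 14 + 23 = 129 non-cream beads altogether.
After those, each further bead must be cream, so 129 + 8 = 137 draws guarantee 8 cream beads.

137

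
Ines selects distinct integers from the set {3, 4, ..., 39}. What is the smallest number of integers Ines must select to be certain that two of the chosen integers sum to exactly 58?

A set avoiding the sum 58 can contain at most one of each pair {x, 58−x}, plus the 17 elements whose complement lies outside the range or equal to its own complement.
The integers 3, …, 29 (27 of them) are such a set: any two sum to at least 3+4 = 7 and at most 28+29 = 57 < 58.
Any 28th integer completes one of the 10 pairs, so 28 choices force a sum of 58.

28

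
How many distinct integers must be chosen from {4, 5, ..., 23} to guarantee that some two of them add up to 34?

Group the elements by complementary pair {x, 34−x}: {11,23}, {12,22}, {13,21}, …, giving 6 two-element pairs, the single value 17 (it cannot pair with itself since the integers are distinct), and 7 integers whose partner 34−x falls outside [4,23].
Treating each of those 14 groups as a pigeonhole, one can pick one integer per group — 14 integers — with no two summing to 34.
The 15th integer lands in an occupied pair, forcing a sum of 34.

15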